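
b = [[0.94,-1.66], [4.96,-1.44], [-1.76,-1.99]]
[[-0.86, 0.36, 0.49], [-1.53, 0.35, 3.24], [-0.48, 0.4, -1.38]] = b@[[-0.19, 0.01, 0.68], [0.41, -0.21, 0.09]]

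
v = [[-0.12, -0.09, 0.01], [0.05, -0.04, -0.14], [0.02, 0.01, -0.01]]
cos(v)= [[0.99, -0.01, -0.01], [0.01, 1.0, -0.0], [0.00, 0.00, 1.00]]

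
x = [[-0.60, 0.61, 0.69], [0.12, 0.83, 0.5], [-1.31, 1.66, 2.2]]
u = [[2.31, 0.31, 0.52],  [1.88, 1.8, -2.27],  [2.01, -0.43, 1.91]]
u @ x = [[-2.03, 2.53, 2.89], [2.06, -1.13, -2.8], [-3.76, 4.04, 5.37]]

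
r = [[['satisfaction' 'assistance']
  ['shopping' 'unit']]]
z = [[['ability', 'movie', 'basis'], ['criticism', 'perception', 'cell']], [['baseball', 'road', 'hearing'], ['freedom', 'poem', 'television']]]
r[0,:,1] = ['assistance', 'unit']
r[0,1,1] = 'unit'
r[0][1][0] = 'shopping'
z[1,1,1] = 'poem'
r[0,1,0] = 'shopping'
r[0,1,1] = 'unit'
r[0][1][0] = 'shopping'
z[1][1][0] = 'freedom'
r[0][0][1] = 'assistance'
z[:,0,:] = [['ability', 'movie', 'basis'], ['baseball', 'road', 'hearing']]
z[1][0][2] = 'hearing'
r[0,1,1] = 'unit'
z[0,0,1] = 'movie'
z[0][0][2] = 'basis'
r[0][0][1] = 'assistance'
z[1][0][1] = 'road'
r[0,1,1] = 'unit'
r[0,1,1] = 'unit'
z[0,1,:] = ['criticism', 'perception', 'cell']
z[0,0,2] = 'basis'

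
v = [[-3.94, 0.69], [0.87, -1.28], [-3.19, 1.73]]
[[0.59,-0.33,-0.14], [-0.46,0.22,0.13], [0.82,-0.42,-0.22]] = v @ [[-0.1, 0.06, 0.02], [0.29, -0.13, -0.09]]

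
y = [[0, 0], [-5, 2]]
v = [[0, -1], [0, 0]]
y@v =[[0, 0], [0, 5]]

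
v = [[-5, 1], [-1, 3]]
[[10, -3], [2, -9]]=v @ [[-2, 0], [0, -3]]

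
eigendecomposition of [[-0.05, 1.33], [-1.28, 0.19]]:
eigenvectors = [[0.71+0.00j, (0.71-0j)],[0.06+0.70j, 0.06-0.70j]]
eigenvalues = [(0.07+1.3j), (0.07-1.3j)]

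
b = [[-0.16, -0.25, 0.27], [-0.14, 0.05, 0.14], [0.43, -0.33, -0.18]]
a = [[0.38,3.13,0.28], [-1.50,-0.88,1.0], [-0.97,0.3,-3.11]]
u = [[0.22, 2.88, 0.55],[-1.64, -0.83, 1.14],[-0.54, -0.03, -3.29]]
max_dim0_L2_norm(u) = 3.53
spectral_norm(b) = 0.61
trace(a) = -3.61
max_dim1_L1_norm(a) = 4.38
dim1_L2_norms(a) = [3.17, 2.01, 3.27]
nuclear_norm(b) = 1.04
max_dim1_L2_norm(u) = 3.33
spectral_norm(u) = 3.55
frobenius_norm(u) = 4.94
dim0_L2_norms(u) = [1.74, 3.0, 3.53]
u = b + a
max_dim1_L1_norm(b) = 0.94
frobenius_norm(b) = 0.73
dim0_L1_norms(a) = [2.85, 4.31, 4.39]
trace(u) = -3.90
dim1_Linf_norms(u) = [2.88, 1.64, 3.29]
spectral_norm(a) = 3.42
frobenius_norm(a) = 4.97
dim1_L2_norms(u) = [2.94, 2.16, 3.33]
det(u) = -16.92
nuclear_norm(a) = 8.22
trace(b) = -0.29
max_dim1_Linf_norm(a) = 3.13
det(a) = -17.08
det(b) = -0.01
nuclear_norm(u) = 8.17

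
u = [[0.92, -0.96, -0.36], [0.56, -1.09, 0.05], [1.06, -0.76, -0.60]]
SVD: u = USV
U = [[-0.61, 0.04, -0.79], [-0.50, -0.79, 0.35], [-0.61, 0.61, 0.50]]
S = [2.26, 0.6, 0.0]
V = [[-0.66, 0.71, 0.25], [0.39, 0.61, -0.69], [-0.64, -0.36, -0.68]]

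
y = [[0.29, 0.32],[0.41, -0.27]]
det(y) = -0.209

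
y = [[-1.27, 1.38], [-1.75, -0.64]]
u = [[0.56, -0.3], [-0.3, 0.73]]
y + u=[[-0.71, 1.08], [-2.05, 0.09]]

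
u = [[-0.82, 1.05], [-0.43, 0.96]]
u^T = [[-0.82, -0.43], [1.05, 0.96]]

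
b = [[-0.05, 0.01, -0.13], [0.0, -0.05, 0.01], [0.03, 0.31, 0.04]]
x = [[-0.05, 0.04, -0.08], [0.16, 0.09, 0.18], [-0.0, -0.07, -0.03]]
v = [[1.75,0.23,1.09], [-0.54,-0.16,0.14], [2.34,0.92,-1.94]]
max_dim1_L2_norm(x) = 0.26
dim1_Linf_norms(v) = [1.75, 0.54, 2.34]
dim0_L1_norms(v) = [4.63, 1.31, 3.17]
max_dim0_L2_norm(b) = 0.31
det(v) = 0.02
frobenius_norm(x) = 0.29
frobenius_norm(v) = 3.84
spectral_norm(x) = 0.27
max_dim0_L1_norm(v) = 4.63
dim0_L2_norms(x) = [0.17, 0.12, 0.2]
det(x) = 0.00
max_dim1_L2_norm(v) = 3.18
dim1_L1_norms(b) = [0.19, 0.06, 0.38]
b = v @ x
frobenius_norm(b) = 0.35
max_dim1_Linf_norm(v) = 2.34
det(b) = 0.00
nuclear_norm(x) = 0.39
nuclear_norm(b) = 0.46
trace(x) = 0.01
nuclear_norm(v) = 5.23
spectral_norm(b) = 0.32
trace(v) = -0.35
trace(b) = -0.06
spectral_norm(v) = 3.34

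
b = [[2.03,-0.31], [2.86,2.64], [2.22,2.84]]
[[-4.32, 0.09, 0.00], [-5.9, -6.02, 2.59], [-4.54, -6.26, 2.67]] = b @[[-2.12, -0.26, 0.13],[0.06, -2.0, 0.84]]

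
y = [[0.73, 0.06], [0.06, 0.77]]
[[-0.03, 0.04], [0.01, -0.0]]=y @ [[-0.04, 0.05], [0.01, -0.01]]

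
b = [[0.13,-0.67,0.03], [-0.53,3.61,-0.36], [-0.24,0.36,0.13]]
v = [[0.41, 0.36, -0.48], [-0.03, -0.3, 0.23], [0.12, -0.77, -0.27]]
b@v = [[0.08,0.22,-0.22], [-0.37,-1.00,1.18], [-0.09,-0.29,0.16]]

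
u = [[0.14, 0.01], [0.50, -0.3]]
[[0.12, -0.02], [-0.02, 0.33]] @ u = [[0.01, 0.01], [0.16, -0.10]]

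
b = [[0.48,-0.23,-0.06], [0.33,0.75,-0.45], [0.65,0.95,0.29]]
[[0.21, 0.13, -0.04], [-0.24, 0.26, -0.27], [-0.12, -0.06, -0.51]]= b @ [[0.28, 0.19, -0.26], [-0.36, -0.04, -0.32], [0.13, -0.5, -0.12]]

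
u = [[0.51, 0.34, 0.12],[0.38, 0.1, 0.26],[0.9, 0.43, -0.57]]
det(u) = 0.076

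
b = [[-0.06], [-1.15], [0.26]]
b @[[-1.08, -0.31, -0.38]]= [[0.06, 0.02, 0.02], [1.24, 0.36, 0.44], [-0.28, -0.08, -0.1]]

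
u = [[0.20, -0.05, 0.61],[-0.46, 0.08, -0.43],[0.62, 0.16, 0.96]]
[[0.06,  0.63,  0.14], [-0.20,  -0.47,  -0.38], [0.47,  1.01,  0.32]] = u @[[0.61, 0.08, 0.78], [0.79, -0.01, -0.62], [-0.04, 1.0, -0.07]]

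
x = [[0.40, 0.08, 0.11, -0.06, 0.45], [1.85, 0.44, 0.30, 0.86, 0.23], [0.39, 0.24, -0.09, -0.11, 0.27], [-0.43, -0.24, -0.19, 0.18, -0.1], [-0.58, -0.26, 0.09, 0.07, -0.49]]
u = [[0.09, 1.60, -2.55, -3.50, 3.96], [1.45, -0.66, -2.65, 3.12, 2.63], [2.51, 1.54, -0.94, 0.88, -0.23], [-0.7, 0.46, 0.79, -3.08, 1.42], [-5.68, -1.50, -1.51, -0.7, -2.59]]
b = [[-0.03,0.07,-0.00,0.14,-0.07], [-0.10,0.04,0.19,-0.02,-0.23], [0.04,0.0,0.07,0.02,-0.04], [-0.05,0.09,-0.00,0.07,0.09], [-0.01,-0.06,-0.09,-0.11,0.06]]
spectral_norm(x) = 2.32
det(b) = 0.00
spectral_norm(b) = 0.35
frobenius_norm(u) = 11.42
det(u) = 17.55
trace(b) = 0.21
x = b @ u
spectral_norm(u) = 7.72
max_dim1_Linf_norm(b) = 0.23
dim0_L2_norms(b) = [0.12, 0.13, 0.22, 0.19, 0.27]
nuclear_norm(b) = 0.77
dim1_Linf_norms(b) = [0.14, 0.23, 0.07, 0.09, 0.11]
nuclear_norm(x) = 3.65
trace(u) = -7.18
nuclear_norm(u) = 21.30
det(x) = -0.00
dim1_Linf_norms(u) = [3.96, 3.12, 2.51, 3.08, 5.68]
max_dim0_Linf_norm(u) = 5.68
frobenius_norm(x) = 2.48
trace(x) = 0.44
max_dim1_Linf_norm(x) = 1.85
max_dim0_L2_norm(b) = 0.27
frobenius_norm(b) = 0.44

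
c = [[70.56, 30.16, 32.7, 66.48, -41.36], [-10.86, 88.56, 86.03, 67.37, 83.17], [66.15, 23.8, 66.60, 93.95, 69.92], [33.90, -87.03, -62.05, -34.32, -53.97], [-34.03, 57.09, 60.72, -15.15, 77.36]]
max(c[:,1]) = 88.56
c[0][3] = 66.48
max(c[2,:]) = 93.95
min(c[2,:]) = 23.8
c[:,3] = [66.48, 67.37, 93.95, -34.32, -15.15]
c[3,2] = -62.05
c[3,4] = -53.97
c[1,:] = [-10.86, 88.56, 86.03, 67.37, 83.17]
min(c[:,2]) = -62.05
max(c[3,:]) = 33.9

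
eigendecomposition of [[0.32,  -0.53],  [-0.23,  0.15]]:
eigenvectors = [[0.89, 0.77], [-0.46, 0.64]]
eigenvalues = [0.59, -0.12]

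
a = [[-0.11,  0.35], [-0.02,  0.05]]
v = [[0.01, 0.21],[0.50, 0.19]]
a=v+[[-0.12, 0.14], [-0.52, -0.14]]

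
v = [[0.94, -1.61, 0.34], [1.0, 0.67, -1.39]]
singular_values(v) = [2.03, 1.69]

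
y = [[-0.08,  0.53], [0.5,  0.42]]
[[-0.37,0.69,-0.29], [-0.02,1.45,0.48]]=y @ [[0.49, 1.61, 1.27],[-0.63, 1.54, -0.36]]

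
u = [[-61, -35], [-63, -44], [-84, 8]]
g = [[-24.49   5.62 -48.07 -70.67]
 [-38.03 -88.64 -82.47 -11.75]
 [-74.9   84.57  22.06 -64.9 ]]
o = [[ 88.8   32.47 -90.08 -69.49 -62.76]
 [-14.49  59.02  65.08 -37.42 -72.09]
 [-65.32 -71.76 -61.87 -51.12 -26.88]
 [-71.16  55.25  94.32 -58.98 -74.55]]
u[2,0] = -84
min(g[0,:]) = -70.67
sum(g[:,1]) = 1.5499999999999972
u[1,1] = -44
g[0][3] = -70.67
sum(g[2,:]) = -33.170000000000016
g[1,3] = -11.75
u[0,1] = -35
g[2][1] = 84.57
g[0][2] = -48.07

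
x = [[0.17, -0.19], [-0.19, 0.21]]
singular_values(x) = [0.38, 0.0]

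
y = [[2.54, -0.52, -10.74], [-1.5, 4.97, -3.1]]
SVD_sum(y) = [[1.95, 0.84, -10.74], [0.56, 0.24, -3.10]] + [[0.59, -1.36, 0.00], [-2.06, 4.73, -0.00]]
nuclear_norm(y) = 16.76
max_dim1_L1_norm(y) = 13.8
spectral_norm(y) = 11.39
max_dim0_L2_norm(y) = 11.18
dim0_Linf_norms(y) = [2.54, 4.97, 10.74]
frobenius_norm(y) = 12.59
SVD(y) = [[-0.96, -0.28], [-0.28, 0.96]] @ diag([11.394202544998404, 5.366809887032695]) @ [[-0.18,  -0.08,  0.98], [-0.4,  0.92,  -0.0]]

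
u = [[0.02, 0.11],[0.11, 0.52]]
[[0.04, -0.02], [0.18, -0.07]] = u@[[-0.11, 0.54], [0.37, -0.24]]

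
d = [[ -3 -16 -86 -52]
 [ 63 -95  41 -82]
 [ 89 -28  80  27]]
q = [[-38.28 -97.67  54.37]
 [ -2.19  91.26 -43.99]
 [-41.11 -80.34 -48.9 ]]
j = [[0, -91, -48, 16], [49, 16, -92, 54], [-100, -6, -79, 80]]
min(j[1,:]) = -92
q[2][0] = -41.11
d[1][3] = -82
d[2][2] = 80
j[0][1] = -91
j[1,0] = 49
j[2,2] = -79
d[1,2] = 41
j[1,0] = 49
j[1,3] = 54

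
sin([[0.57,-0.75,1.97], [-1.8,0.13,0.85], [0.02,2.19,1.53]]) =[[1.04, -1.53, 0.16],[-0.70, 0.34, 1.11],[1.13, 0.25, 0.88]]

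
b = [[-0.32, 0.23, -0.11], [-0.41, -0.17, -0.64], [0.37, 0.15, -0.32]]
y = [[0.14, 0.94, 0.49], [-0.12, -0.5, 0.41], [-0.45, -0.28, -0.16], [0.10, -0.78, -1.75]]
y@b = [[-0.25, -0.05, -0.77], [0.4, 0.12, 0.20], [0.2, -0.08, 0.28], [-0.36, -0.11, 1.05]]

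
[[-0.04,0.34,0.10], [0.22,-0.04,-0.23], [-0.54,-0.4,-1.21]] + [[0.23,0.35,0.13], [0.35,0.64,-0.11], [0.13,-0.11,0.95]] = [[0.19, 0.69, 0.23],[0.57, 0.60, -0.34],[-0.41, -0.51, -0.26]]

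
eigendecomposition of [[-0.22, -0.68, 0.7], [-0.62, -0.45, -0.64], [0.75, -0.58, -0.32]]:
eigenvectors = [[(-0.62+0j), 0.28+0.47j, (0.28-0.47j)], [0.52+0.00j, (0.61+0j), (0.61-0j)], [(-0.58+0j), (0.26-0.51j), (0.26+0.51j)]]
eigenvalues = [(1+0j), (-1+0.05j), (-1-0.05j)]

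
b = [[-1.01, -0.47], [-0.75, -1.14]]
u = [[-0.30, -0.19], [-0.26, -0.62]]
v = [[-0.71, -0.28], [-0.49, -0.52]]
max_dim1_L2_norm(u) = 0.67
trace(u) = -0.92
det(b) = 0.80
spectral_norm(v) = 1.02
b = u + v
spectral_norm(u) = 0.74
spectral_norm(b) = 1.70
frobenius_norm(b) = 1.76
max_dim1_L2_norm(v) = 0.76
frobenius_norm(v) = 1.05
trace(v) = -1.23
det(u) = 0.14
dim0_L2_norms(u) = [0.4, 0.65]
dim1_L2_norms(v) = [0.76, 0.71]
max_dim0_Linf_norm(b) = 1.14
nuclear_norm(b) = 2.17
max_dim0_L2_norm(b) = 1.26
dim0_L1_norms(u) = [0.56, 0.81]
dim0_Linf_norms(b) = [1.01, 1.14]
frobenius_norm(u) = 0.76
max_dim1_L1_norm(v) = 1.01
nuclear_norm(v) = 1.25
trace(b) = -2.15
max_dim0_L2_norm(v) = 0.86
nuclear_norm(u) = 0.92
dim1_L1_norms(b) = [1.48, 1.89]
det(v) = 0.23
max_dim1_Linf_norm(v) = 0.71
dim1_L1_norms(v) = [0.99, 1.01]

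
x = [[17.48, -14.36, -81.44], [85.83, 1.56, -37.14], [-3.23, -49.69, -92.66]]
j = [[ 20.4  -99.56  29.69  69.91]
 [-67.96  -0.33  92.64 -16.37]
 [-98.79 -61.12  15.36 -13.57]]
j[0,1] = -99.56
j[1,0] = -67.96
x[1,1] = 1.56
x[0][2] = -81.44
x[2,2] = -92.66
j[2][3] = -13.57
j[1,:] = [-67.96, -0.33, 92.64, -16.37]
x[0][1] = -14.36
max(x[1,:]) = 85.83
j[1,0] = -67.96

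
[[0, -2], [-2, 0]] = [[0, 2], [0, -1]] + [[0, -4], [-2, 1]]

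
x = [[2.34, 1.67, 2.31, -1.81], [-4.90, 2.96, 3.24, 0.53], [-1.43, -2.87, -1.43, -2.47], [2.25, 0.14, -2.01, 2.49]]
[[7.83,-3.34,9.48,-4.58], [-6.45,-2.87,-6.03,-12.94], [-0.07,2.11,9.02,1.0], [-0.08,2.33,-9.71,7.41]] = x@[[1.46, -0.3, 1.02, 1.23], [1.50, 0.64, -1.82, -2.06], [-0.81, -1.87, 1.87, -0.51], [-2.09, -0.34, -3.21, 1.57]]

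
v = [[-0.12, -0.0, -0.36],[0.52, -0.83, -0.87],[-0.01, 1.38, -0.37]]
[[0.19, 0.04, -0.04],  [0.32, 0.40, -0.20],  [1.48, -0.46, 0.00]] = v@[[0.71, 0.01, -0.09], [0.87, -0.36, 0.04], [-0.77, -0.11, 0.14]]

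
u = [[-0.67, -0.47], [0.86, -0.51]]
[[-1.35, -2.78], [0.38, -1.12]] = u @ [[1.16, 1.19], [1.22, 4.21]]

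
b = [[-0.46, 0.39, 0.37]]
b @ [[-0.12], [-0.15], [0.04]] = [[0.01]]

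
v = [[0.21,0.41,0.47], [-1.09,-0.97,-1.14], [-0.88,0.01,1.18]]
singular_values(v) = [1.99, 1.43, 0.1]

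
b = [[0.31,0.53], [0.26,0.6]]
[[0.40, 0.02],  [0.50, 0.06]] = b@ [[-0.52, -0.34],[1.06, 0.24]]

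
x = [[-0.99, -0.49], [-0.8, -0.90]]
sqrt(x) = [[0.93j,0.00+0.27j], [0.00+0.44j,0.88j]]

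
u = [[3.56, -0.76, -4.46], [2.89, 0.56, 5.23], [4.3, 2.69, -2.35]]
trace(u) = 1.77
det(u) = -100.96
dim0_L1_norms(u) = [10.75, 4.01, 12.04]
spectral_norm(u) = 7.71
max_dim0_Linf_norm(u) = 5.23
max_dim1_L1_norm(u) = 9.34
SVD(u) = [[-0.72, -0.05, -0.69], [0.37, -0.87, -0.33], [-0.59, -0.5, 0.64]] @ diag([7.708297427536258, 6.02177663544321, 2.174938371878182]) @ [[-0.52, -0.11, 0.85], [-0.80, -0.3, -0.53], [-0.31, 0.95, -0.07]]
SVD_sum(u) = [[2.88, 0.59, -4.71],  [-1.49, -0.31, 2.44],  [2.34, 0.48, -3.83]] + [[0.22, 0.08, 0.14], [4.16, 1.55, 2.74], [2.39, 0.89, 1.57]] + [[0.46, -1.43, 0.10],[0.22, -0.68, 0.05],[-0.43, 1.32, -0.10]]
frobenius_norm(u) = 10.02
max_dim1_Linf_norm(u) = 5.23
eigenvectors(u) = [[(-0.13+0.58j), -0.13-0.58j, 0.25+0.00j], [(0.68+0j), 0.68-0.00j, (-0.78+0j)], [(0.38+0.19j), 0.38-0.19j, (0.57+0j)]]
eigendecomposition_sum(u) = [[(1.61+2.13j), -0.71+1.03j, (-1.69+0.48j)], [1.99-2.30j, 1.32+0.55j, (0.94+1.77j)], [1.76-0.74j, (0.59+0.67j), (0.04+1.26j)]] + [[(1.61-2.13j), -0.71-1.03j, (-1.69-0.48j)], [1.99+2.30j, 1.32-0.55j, 0.94-1.77j], [(1.76+0.74j), (0.59-0.67j), 0.04-1.26j]] + [[0.35-0.00j, (0.67-0j), -1.07+0.00j], [-1.08+0.00j, -2.08+0.00j, 3.34-0.00j], [(0.79-0j), (1.51-0j), -2.43+0.00j]]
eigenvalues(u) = [(2.96+3.94j), (2.96-3.94j), (-4.16+0j)]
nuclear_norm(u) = 15.91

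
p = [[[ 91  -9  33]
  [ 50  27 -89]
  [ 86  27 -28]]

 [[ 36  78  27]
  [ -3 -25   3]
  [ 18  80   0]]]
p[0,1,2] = -89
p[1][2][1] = 80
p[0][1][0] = 50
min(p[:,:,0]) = -3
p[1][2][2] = 0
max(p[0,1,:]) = 50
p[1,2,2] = 0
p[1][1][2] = 3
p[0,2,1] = 27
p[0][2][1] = 27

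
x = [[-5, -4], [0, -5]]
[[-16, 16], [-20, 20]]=x @ [[0, 0], [4, -4]]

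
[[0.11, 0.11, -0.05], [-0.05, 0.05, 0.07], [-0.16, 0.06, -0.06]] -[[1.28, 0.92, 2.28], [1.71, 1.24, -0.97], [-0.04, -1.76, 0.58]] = [[-1.17,-0.81,-2.33],[-1.76,-1.19,1.04],[-0.12,1.82,-0.64]]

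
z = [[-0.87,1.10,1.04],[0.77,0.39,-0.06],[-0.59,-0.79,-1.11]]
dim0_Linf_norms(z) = [0.87, 1.1, 1.11]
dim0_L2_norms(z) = [1.3, 1.41, 1.52]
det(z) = 1.00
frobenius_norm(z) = 2.45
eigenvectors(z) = [[(-0.28+0j),  -0.80+0.00j,  -0.80-0.00j], [-0.84+0.00j,  (0.37+0.09j),  0.37-0.09j], [0.46+0.00j,  -0.19-0.41j,  (-0.19+0.41j)]]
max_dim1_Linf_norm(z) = 1.11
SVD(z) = [[-0.79, 0.51, 0.35], [-0.05, -0.63, 0.78], [0.61, 0.59, 0.52]] @ diag([2.050400510486279, 1.2853967557481925, 0.38080562877881624]) @ [[0.14, -0.67, -0.73], [-0.99, -0.12, -0.07], [-0.04, 0.73, -0.68]]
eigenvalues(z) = [(0.68+0j), (-1.14+0.42j), (-1.14-0.42j)]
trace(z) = -1.59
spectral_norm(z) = 2.05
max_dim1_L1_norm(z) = 3.01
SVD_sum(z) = [[-0.22, 1.08, 1.18], [-0.02, 0.07, 0.08], [0.17, -0.84, -0.92]] + [[-0.64, -0.08, -0.05], [0.8, 0.1, 0.06], [-0.75, -0.09, -0.06]] + [[-0.01, 0.10, -0.09], [-0.01, 0.22, -0.20], [-0.01, 0.15, -0.13]]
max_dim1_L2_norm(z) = 1.75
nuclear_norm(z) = 3.72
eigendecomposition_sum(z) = [[(0.09+0j), 0.23-0.00j, (0.05+0j)],[0.28+0.00j, 0.67-0.00j, 0.14+0.00j],[(-0.15+0j), (-0.37+0j), -0.08+0.00j]] + [[(-0.48+0.2j), (0.44+0.61j), (0.5+1.23j)], [0.25-0.04j, (-0.14-0.33j), -0.10-0.63j], [-0.22-0.20j, (-0.21+0.37j), -0.52+0.55j]] + [[-0.48-0.20j, 0.44-0.61j, 0.50-1.23j], [0.25+0.04j, (-0.14+0.33j), -0.10+0.63j], [-0.22+0.20j, (-0.21-0.37j), -0.52-0.55j]]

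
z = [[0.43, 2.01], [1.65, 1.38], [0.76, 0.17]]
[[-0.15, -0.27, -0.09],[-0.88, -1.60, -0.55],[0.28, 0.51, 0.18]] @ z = [[-0.58, -0.69], [-3.44, -4.07], [1.1, 1.30]]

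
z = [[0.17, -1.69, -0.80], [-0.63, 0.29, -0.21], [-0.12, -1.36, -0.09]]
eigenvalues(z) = [-1.25, 1.09, 0.53]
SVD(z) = [[-0.81, -0.08, -0.58], [0.11, -0.99, -0.01], [-0.57, -0.07, 0.82]] @ diag([2.2907830610960853, 0.6834428835543666, 0.45543253277971363]) @ [[-0.06, 0.95, 0.3], [0.91, -0.07, 0.41], [-0.41, -0.29, 0.86]]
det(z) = -0.71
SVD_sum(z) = [[0.11, -1.77, -0.55], [-0.02, 0.24, 0.07], [0.08, -1.25, -0.39]] + [[-0.05, 0.00, -0.02], [-0.62, 0.05, -0.28], [-0.05, 0.00, -0.02]] + [[0.11, 0.08, -0.23], [0.00, 0.00, -0.01], [-0.15, -0.11, 0.32]]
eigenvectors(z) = [[-0.76, -0.53, -0.15],  [-0.38, 0.58, -0.40],  [-0.53, -0.62, 0.91]]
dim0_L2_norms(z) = [0.66, 2.19, 0.83]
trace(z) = 0.37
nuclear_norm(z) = 3.43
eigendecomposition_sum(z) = [[-0.45, -0.92, -0.48], [-0.23, -0.46, -0.24], [-0.31, -0.64, -0.33]] + [[0.54, -0.75, -0.24],[-0.59, 0.82, 0.26],[0.63, -0.87, -0.27]] + [[0.07, -0.03, -0.09], [0.19, -0.06, -0.23], [-0.44, 0.15, 0.52]]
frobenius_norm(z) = 2.43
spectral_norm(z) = 2.29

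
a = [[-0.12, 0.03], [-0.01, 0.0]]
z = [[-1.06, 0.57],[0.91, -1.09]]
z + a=[[-1.18, 0.60],  [0.9, -1.09]]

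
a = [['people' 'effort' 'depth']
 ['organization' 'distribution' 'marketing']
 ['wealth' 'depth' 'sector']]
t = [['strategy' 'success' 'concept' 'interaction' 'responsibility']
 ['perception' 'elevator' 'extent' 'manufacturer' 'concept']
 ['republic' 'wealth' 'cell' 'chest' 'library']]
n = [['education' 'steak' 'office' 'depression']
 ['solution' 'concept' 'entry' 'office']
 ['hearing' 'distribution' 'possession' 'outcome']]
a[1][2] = 'marketing'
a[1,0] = 'organization'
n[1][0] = 'solution'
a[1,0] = 'organization'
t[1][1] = 'elevator'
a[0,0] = 'people'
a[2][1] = 'depth'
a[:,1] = ['effort', 'distribution', 'depth']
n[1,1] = 'concept'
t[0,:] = ['strategy', 'success', 'concept', 'interaction', 'responsibility']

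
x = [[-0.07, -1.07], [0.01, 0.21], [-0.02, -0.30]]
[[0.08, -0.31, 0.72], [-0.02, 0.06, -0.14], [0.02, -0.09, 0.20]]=x @[[0.01, -0.04, 0.1], [-0.08, 0.29, -0.68]]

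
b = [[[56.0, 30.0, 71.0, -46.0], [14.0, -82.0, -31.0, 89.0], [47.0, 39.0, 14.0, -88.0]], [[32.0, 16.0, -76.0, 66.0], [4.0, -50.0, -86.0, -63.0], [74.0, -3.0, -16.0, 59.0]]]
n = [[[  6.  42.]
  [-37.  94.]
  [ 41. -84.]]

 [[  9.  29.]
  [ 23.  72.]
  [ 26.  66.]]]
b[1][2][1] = -3.0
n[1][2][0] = 26.0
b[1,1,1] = -50.0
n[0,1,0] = -37.0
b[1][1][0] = 4.0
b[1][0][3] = 66.0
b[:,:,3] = [[-46.0, 89.0, -88.0], [66.0, -63.0, 59.0]]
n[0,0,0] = 6.0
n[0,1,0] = -37.0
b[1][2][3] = 59.0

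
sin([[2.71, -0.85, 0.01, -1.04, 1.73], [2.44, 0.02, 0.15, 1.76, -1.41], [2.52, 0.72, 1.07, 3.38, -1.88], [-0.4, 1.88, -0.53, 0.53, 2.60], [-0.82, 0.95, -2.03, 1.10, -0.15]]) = [[1.63, 0.01, 1.46, 0.90, -0.43], [-1.17, -0.19, 1.18, 0.1, -1.95], [-3.56, -0.78, 1.74, -0.33, -3.33], [-0.35, 1.0, 0.52, 1.49, -0.2], [1.36, 1.05, -0.26, 1.41, 1.05]]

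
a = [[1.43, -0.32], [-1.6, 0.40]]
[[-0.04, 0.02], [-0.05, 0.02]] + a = [[1.39, -0.3],[-1.65, 0.42]]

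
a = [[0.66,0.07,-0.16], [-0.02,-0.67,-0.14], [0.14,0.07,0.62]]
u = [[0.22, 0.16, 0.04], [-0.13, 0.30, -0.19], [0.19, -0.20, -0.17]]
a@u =[[0.11, 0.16, 0.04], [0.06, -0.18, 0.15], [0.14, -0.08, -0.11]]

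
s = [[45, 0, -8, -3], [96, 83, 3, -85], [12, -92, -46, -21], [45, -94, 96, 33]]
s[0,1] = 0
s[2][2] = -46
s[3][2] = 96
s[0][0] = 45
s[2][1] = -92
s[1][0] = 96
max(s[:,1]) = 83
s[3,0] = 45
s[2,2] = -46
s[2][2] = -46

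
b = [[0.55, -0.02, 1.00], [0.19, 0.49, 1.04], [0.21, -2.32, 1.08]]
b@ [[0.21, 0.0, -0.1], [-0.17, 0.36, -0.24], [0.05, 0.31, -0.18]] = [[0.17,0.30,-0.23], [0.01,0.50,-0.32], [0.49,-0.5,0.34]]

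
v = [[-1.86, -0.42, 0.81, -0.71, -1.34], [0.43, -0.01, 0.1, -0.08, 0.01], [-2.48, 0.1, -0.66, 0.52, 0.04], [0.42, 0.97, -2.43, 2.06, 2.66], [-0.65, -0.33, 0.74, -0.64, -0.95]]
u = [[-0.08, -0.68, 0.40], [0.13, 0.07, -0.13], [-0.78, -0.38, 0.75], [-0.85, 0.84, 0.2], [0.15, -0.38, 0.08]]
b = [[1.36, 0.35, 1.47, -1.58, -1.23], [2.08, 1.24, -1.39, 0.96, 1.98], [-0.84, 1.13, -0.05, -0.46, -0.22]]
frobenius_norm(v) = 5.86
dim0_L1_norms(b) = [4.28, 2.72, 2.91, 3.0, 3.43]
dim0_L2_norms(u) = [1.17, 1.21, 0.89]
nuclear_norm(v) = 8.09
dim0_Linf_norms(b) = [2.08, 1.24, 1.47, 1.58, 1.98]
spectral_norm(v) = 4.99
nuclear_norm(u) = 2.69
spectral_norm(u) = 1.40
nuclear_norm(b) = 7.82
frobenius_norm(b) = 4.80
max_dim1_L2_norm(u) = 1.21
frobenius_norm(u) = 1.90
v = u @ b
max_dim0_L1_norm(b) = 4.28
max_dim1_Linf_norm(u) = 0.85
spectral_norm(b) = 3.75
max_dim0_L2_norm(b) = 2.62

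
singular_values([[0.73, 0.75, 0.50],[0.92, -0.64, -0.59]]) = [1.28, 1.14]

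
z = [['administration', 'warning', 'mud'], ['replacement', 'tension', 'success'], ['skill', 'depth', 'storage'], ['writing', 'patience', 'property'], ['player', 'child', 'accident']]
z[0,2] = 'mud'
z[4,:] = ['player', 'child', 'accident']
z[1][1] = 'tension'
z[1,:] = ['replacement', 'tension', 'success']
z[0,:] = ['administration', 'warning', 'mud']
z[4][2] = 'accident'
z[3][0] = 'writing'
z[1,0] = 'replacement'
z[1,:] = ['replacement', 'tension', 'success']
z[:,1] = ['warning', 'tension', 'depth', 'patience', 'child']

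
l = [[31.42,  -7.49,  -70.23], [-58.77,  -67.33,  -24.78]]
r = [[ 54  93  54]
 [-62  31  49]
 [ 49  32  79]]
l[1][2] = -24.78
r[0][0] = 54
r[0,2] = 54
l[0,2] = -70.23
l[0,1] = -7.49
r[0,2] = 54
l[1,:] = [-58.77, -67.33, -24.78]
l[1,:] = [-58.77, -67.33, -24.78]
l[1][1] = -67.33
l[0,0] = 31.42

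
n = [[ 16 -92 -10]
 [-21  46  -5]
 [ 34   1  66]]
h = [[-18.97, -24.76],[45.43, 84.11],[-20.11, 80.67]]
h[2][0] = -20.11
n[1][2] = -5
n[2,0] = 34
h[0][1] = -24.76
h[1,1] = 84.11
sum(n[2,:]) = 101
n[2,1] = 1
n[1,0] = -21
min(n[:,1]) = -92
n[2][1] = 1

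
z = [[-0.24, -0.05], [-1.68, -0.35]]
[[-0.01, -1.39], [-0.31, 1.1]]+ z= [[-0.25,-1.44], [-1.99,0.75]]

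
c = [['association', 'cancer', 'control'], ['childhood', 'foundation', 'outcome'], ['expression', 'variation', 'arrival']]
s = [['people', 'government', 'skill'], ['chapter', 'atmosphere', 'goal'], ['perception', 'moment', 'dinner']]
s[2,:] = ['perception', 'moment', 'dinner']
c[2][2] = 'arrival'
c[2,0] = 'expression'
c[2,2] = 'arrival'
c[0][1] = 'cancer'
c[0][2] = 'control'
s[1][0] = 'chapter'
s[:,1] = ['government', 'atmosphere', 'moment']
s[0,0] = 'people'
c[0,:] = ['association', 'cancer', 'control']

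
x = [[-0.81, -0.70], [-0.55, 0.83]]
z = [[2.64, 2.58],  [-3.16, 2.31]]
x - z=[[-3.45, -3.28], [2.61, -1.48]]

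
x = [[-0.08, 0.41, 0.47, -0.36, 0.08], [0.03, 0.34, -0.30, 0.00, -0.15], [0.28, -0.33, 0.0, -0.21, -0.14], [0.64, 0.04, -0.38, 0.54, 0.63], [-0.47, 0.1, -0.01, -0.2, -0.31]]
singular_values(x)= [1.29, 0.67, 0.6, 0.37, 0.07]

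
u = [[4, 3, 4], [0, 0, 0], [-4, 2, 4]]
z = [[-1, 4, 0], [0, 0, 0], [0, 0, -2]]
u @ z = [[-4, 16, -8], [0, 0, 0], [4, -16, -8]]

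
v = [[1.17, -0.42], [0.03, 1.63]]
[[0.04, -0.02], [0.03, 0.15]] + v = [[1.21,-0.44], [0.06,1.78]]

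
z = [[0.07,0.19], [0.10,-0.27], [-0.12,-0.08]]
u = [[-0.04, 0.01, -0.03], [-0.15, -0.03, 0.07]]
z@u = [[-0.03, -0.0, 0.01], [0.04, 0.01, -0.02], [0.02, 0.0, -0.00]]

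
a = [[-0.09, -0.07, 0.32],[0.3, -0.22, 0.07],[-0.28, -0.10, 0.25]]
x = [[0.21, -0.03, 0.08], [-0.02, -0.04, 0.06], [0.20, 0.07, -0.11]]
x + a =[[0.12, -0.1, 0.4],[0.28, -0.26, 0.13],[-0.08, -0.03, 0.14]]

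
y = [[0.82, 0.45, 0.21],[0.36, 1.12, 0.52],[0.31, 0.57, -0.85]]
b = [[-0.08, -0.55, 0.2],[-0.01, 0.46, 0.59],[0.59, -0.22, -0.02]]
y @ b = [[0.05, -0.29, 0.43],[0.27, 0.20, 0.72],[-0.53, 0.28, 0.42]]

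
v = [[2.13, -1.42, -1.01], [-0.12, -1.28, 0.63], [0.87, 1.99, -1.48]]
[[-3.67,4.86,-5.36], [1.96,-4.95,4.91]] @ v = [[-13.06, -11.68, 14.7], [9.04, 13.32, -12.36]]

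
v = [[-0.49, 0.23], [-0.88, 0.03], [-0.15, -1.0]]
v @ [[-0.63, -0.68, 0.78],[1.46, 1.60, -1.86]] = [[0.64, 0.70, -0.81], [0.60, 0.65, -0.74], [-1.37, -1.50, 1.74]]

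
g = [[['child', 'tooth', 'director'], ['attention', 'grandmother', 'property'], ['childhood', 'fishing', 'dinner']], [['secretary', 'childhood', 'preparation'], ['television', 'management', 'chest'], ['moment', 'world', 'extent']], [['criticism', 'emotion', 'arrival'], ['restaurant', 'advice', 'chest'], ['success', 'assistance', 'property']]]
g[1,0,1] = 'childhood'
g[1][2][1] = 'world'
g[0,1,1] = 'grandmother'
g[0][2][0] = 'childhood'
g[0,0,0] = 'child'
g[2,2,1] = 'assistance'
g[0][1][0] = 'attention'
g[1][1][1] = 'management'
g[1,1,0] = 'television'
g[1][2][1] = 'world'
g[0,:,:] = [['child', 'tooth', 'director'], ['attention', 'grandmother', 'property'], ['childhood', 'fishing', 'dinner']]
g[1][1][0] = 'television'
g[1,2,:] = ['moment', 'world', 'extent']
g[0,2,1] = 'fishing'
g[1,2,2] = 'extent'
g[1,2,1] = 'world'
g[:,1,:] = [['attention', 'grandmother', 'property'], ['television', 'management', 'chest'], ['restaurant', 'advice', 'chest']]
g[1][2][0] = 'moment'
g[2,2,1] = 'assistance'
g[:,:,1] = [['tooth', 'grandmother', 'fishing'], ['childhood', 'management', 'world'], ['emotion', 'advice', 'assistance']]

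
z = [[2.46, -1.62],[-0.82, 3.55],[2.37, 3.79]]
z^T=[[2.46, -0.82, 2.37], [-1.62, 3.55, 3.79]]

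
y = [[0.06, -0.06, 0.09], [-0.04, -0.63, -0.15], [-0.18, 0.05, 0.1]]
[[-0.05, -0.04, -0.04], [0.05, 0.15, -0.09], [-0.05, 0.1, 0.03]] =y@[[0.02, -0.65, -0.17], [0.04, -0.17, 0.19], [-0.52, -0.09, -0.15]]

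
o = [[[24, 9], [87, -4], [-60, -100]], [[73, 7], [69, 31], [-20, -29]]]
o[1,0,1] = 7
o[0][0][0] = 24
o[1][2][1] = -29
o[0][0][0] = 24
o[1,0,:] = [73, 7]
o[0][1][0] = 87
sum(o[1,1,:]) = 100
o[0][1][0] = 87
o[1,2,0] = -20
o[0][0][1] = 9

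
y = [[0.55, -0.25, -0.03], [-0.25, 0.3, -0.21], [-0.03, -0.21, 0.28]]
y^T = [[0.55, -0.25, -0.03],[-0.25, 0.30, -0.21],[-0.03, -0.21, 0.28]]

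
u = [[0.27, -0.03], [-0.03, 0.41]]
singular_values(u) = [0.42, 0.26]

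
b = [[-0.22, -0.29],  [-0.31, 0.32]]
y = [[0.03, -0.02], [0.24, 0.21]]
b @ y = [[-0.08, -0.06], [0.07, 0.07]]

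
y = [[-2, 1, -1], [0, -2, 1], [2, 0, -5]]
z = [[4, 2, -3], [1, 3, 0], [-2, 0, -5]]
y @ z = [[-5, -1, 11], [-4, -6, -5], [18, 4, 19]]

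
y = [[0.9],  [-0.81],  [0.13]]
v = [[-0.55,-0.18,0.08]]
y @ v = [[-0.50, -0.16, 0.07], [0.45, 0.15, -0.06], [-0.07, -0.02, 0.01]]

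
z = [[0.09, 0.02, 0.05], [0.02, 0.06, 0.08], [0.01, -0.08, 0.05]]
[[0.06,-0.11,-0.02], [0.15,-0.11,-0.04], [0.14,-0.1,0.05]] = z@[[-0.54, -0.55, -0.07], [-0.40, 0.31, -0.64], [2.28, -1.42, 0.06]]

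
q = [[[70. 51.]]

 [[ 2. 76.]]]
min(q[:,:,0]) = 2.0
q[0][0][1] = 51.0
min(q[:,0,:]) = 2.0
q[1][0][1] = 76.0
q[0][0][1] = 51.0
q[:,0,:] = [[70.0, 51.0], [2.0, 76.0]]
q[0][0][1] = 51.0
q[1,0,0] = 2.0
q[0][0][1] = 51.0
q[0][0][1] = 51.0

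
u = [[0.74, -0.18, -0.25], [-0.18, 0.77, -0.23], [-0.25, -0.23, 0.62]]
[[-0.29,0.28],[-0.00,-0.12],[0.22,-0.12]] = u @[[-0.32, 0.32], [-0.01, -0.11], [0.22, -0.11]]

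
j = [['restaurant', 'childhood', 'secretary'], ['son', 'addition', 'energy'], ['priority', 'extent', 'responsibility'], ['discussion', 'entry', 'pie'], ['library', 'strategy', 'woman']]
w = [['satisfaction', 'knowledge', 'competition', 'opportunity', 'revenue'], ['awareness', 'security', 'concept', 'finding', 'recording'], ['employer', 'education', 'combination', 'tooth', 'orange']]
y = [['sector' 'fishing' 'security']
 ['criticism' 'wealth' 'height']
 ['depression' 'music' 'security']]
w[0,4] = 'revenue'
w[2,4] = 'orange'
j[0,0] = 'restaurant'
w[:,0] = ['satisfaction', 'awareness', 'employer']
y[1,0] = 'criticism'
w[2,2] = 'combination'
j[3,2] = 'pie'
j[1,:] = ['son', 'addition', 'energy']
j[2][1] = 'extent'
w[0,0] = 'satisfaction'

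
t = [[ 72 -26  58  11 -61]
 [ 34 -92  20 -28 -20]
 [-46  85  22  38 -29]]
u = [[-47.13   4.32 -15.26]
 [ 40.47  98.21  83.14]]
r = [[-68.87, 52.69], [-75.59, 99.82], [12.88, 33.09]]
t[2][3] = 38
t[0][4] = -61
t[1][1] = -92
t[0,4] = -61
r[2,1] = 33.09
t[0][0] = 72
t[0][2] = 58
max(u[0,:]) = 4.32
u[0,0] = -47.13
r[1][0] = -75.59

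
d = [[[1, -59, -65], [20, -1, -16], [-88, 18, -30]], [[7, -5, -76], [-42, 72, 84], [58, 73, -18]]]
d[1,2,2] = -18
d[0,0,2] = -65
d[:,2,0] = [-88, 58]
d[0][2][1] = 18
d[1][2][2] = -18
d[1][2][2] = -18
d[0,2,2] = -30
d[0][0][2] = -65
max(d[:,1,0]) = 20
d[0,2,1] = 18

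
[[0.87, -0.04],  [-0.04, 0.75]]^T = [[0.87, -0.04], [-0.04, 0.75]]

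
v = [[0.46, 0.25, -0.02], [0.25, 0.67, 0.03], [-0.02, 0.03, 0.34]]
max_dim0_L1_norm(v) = 0.95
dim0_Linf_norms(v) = [0.46, 0.67, 0.34]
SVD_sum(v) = [[0.25, 0.38, 0.01], [0.38, 0.58, 0.02], [0.01, 0.02, 0.0]] + [[0.06,-0.03,-0.13], [-0.03,0.02,0.07], [-0.13,0.07,0.28]] + [[0.15, -0.1, 0.09],[-0.10, 0.07, -0.06],[0.09, -0.06, 0.06]]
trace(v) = 1.47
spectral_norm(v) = 0.84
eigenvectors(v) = [[-0.55,-0.73,-0.40], [-0.83,0.5,0.24], [-0.03,-0.47,0.88]]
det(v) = 0.08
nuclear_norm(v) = 1.47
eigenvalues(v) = [0.84, 0.28, 0.36]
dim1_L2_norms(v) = [0.52, 0.72, 0.34]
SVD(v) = [[-0.55, -0.40, -0.73], [-0.83, 0.24, 0.50], [-0.03, 0.88, -0.47]] @ diag([0.83654647577425, 0.3570895555783348, 0.27636396864741514]) @ [[-0.55, -0.83, -0.03], [-0.40, 0.24, 0.88], [-0.73, 0.50, -0.47]]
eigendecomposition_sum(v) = [[0.25, 0.38, 0.01], [0.38, 0.58, 0.02], [0.01, 0.02, 0.0]] + [[0.15, -0.10, 0.09], [-0.10, 0.07, -0.06], [0.09, -0.06, 0.06]] + [[0.06, -0.03, -0.13], [-0.03, 0.02, 0.07], [-0.13, 0.07, 0.28]]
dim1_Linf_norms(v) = [0.46, 0.67, 0.34]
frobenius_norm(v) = 0.95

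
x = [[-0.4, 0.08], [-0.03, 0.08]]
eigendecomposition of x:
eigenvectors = [[-1.0, -0.17], [-0.06, -0.99]]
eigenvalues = [-0.39, 0.07]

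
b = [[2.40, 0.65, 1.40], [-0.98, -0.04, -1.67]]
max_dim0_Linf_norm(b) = 2.4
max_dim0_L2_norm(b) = 2.59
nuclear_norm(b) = 4.20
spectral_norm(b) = 3.34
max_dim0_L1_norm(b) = 3.38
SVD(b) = [[-0.84, 0.54], [0.54, 0.84]] @ diag([3.338986907153695, 0.8628826304058975]) @ [[-0.76,-0.17,-0.62], [0.54,0.37,-0.76]]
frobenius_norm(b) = 3.45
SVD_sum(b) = [[2.15, 0.48, 1.75], [-1.37, -0.31, -1.12]] + [[0.25, 0.17, -0.35], [0.39, 0.27, -0.55]]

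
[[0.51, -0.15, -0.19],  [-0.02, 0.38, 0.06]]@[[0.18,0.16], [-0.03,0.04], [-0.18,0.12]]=[[0.13,0.05], [-0.03,0.02]]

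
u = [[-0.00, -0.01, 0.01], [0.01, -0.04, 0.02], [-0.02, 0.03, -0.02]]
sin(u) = [[-0.00, -0.01, 0.01],[0.01, -0.04, 0.02],[-0.02, 0.03, -0.02]]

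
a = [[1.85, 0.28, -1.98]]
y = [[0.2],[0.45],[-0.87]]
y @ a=[[0.37, 0.06, -0.4],[0.83, 0.13, -0.89],[-1.61, -0.24, 1.72]]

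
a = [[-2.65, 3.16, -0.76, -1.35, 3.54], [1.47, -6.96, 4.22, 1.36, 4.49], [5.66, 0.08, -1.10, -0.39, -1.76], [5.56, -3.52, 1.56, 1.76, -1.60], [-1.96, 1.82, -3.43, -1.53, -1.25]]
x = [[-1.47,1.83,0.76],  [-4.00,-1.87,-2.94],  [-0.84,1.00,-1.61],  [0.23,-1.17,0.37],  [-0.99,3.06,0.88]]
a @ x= [[-11.92,  0.89,  -7.47], [18.00,  32.07,  19.24], [-6.06,  4.18,  4.14], [6.59,  11.36,  11.31], [-0.63,  -12.46,  -2.98]]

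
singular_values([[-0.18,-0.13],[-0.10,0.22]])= [0.26, 0.21]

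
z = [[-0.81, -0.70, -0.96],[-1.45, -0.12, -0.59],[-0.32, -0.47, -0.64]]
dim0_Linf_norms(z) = [1.45, 0.7, 0.96]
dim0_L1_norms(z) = [2.58, 1.29, 2.19]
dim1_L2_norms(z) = [1.44, 1.57, 0.86]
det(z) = 0.06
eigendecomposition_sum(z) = [[-0.95, -0.58, -0.92],[-0.89, -0.55, -0.86],[-0.53, -0.32, -0.51]] + [[0.15, -0.12, -0.06], [-0.52, 0.42, 0.22], [0.17, -0.14, -0.07]] + [[-0.01, 0.0, 0.02],[-0.04, 0.01, 0.05],[0.04, -0.01, -0.06]]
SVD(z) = [[-0.64, 0.48, -0.59],  [-0.68, -0.72, 0.15],  [-0.35, 0.50, 0.79]] @ diag([2.1579569805018144, 0.7793857302401088, 0.03714234512769768]) @ [[0.75, 0.32, 0.58], [0.63, -0.63, -0.46], [0.21, 0.71, -0.67]]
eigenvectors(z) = [[-0.67, -0.27, -0.25], [-0.64, 0.91, -0.68], [-0.38, -0.3, 0.69]]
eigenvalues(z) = [-2.01, 0.5, -0.06]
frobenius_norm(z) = 2.29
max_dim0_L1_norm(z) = 2.58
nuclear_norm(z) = 2.97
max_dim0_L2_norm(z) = 1.69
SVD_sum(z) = [[-1.04,-0.45,-0.8], [-1.1,-0.47,-0.85], [-0.57,-0.25,-0.44]] + [[0.24, -0.24, -0.17], [-0.35, 0.35, 0.26], [0.24, -0.24, -0.18]] + [[-0.00, -0.02, 0.01],[0.00, 0.0, -0.0],[0.01, 0.02, -0.02]]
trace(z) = -1.57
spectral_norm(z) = 2.16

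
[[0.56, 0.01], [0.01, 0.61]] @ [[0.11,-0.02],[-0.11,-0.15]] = [[0.06,-0.01],[-0.07,-0.09]]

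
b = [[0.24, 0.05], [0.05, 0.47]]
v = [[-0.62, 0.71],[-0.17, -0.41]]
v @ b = [[-0.11,0.3], [-0.06,-0.2]]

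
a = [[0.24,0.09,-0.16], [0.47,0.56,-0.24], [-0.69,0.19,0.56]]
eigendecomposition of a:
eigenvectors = [[(-0.59+0j), 0.22+0.06j, 0.22-0.06j], [0.16+0.00j, (0.93+0j), 0.93-0.00j], [-0.79+0.00j, (-0.03-0.3j), (-0.03+0.3j)]]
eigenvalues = [0j, (0.68+0.1j), (0.68-0.1j)]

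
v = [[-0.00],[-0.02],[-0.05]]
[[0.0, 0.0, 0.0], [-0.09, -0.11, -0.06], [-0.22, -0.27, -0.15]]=v@[[4.41,5.34,3.06]]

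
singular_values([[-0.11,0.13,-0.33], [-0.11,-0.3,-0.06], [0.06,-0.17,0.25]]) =[0.48, 0.32, 0.0]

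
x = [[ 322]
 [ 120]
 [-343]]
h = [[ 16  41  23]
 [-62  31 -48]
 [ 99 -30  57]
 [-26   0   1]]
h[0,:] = [16, 41, 23]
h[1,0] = -62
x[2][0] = -343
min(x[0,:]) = 322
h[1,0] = -62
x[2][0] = -343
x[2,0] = -343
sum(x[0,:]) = 322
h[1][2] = -48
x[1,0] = 120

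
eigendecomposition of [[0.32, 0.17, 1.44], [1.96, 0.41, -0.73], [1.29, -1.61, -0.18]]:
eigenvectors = [[(0.45+0j),-0.25-0.48j,(-0.25+0.48j)],[(-0.54+0j),-0.65+0.00j,-0.65-0.00j],[-0.72+0.00j,(0.18-0.5j),0.18+0.50j]]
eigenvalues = [(-2.19+0j), (1.37+0.88j), (1.37-0.88j)]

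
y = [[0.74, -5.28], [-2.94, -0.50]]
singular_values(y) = [5.33, 2.98]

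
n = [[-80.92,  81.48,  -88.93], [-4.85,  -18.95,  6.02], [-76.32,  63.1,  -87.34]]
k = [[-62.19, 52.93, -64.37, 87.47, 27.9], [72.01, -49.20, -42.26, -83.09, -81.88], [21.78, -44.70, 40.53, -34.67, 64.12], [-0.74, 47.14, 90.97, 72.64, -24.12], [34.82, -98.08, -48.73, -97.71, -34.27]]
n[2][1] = 63.1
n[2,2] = -87.34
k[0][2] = -64.37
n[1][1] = -18.95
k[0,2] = -64.37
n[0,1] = 81.48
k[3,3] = 72.64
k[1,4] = -81.88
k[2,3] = -34.67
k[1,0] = 72.01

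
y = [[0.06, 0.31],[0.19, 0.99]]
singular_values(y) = [1.06, 0.0]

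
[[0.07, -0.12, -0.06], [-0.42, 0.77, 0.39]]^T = [[0.07, -0.42], [-0.12, 0.77], [-0.06, 0.39]]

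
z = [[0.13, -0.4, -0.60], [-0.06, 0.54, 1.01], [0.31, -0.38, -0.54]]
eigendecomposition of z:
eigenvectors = [[0.43-0.19j, 0.43+0.19j, (0.28+0j)],[-0.72+0.00j, -0.72-0.00j, 0.84+0.00j],[(0.35-0.37j), 0.35+0.37j, (-0.47+0j)]]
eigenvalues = [(0.09+0.51j), (0.09-0.51j), (-0.05+0j)]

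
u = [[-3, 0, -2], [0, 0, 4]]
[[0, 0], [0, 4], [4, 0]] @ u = [[0, 0, 0], [0, 0, 16], [-12, 0, -8]]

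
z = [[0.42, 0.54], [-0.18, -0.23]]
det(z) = 0.00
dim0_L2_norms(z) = [0.46, 0.59]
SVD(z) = [[-0.92, 0.39], [0.39, 0.92]] @ diag([0.7438409435878279, 0.0008066240574308535]) @ [[-0.61, -0.79],[-0.79, 0.61]]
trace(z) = 0.19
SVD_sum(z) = [[0.42, 0.54], [-0.18, -0.23]] + [[-0.0, 0.0], [-0.0, 0.00]]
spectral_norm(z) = 0.74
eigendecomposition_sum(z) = [[0.42, 0.55], [-0.18, -0.24]] + [[-0.0, -0.01], [0.00, 0.01]]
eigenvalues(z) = [0.19, 0.0]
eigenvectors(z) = [[0.92, -0.79], [-0.4, 0.61]]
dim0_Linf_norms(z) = [0.42, 0.54]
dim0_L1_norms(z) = [0.6, 0.77]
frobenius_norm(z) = 0.74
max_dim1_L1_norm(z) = 0.96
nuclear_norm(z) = 0.74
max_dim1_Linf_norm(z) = 0.54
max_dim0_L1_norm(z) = 0.77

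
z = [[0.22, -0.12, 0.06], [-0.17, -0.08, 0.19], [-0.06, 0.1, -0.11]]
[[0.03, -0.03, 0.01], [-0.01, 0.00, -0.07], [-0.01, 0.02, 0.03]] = z @ [[0.08, -0.1, 0.17], [-0.13, 0.07, 0.17], [-0.06, -0.04, -0.17]]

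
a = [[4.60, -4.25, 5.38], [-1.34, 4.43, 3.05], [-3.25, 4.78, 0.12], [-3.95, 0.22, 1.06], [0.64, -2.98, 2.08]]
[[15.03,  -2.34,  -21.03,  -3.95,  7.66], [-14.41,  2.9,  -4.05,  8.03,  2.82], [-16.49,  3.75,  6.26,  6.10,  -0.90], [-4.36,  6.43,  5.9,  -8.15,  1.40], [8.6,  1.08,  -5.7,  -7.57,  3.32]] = a @ [[0.89, -1.47, -2.08, 2.11, -0.03], [-2.84, -0.23, -0.05, 2.72, -0.24], [-0.21, 0.64, -2.17, -0.39, 1.26]]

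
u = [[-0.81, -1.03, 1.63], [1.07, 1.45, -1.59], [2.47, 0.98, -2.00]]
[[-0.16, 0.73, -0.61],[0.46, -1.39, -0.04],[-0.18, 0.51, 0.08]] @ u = [[-0.60, 0.63, -0.2], [-1.96, -2.53, 3.04], [0.89, 1.00, -1.26]]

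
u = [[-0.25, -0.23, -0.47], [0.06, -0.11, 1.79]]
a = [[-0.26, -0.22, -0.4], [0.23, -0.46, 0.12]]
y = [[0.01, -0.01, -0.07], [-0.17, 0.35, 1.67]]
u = y + a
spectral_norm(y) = 1.72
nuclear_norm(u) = 2.19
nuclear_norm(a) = 1.05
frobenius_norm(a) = 0.74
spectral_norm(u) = 1.86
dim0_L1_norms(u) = [0.31, 0.34, 2.26]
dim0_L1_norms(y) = [0.18, 0.36, 1.74]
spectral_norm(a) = 0.53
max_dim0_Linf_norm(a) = 0.46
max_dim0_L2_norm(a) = 0.51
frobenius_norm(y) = 1.72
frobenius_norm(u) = 1.89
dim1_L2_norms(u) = [0.58, 1.79]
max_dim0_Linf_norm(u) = 1.79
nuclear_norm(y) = 1.72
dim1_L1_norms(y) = [0.09, 2.19]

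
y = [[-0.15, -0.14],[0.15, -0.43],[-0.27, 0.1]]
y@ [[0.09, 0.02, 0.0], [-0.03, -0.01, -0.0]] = [[-0.01,-0.00,0.0], [0.03,0.01,0.0], [-0.03,-0.01,0.00]]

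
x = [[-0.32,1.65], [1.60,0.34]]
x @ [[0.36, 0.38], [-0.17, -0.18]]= [[-0.4, -0.42], [0.52, 0.55]]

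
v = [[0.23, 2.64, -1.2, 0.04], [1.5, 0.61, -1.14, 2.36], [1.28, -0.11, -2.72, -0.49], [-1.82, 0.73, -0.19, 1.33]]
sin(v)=[[0.93, 0.49, -0.19, -1.88], [1.47, 0.57, -0.53, -0.72], [-0.03, 0.20, -0.55, -0.90], [-0.22, 1.23, -0.35, 1.24]]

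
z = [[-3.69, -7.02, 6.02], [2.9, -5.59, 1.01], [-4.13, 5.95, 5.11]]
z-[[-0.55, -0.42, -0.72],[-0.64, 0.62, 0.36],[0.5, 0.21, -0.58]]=[[-3.14, -6.60, 6.74], [3.54, -6.21, 0.65], [-4.63, 5.74, 5.69]]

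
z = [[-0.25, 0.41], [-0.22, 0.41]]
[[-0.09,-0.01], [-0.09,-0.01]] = z @ [[0.23, 0.05],[-0.09, 0.01]]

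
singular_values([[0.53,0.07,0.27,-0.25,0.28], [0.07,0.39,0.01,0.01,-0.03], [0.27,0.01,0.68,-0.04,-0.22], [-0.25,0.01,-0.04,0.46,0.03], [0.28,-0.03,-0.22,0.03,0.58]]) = [0.97, 0.84, 0.44, 0.4, 0.0]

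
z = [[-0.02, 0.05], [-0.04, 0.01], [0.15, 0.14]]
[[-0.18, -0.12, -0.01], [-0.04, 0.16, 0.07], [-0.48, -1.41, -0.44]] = z@[[0.09,-5.22,-2.08], [-3.53,-4.48,-0.95]]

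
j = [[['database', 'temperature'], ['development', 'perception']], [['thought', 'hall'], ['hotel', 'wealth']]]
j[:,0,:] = [['database', 'temperature'], ['thought', 'hall']]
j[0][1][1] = 'perception'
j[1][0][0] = 'thought'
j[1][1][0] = 'hotel'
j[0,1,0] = 'development'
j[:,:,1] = [['temperature', 'perception'], ['hall', 'wealth']]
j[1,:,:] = [['thought', 'hall'], ['hotel', 'wealth']]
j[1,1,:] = ['hotel', 'wealth']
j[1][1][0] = 'hotel'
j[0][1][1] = 'perception'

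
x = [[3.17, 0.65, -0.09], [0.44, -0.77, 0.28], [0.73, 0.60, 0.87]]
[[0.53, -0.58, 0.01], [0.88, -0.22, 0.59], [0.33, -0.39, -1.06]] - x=[[-2.64, -1.23, 0.1], [0.44, 0.55, 0.31], [-0.40, -0.99, -1.93]]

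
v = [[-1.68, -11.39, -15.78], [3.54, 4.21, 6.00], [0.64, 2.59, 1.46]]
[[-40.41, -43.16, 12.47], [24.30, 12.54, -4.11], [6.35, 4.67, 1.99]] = v@[[3.11, -1.3, 0.30], [0.72, 0.85, 1.95], [1.71, 2.26, -2.23]]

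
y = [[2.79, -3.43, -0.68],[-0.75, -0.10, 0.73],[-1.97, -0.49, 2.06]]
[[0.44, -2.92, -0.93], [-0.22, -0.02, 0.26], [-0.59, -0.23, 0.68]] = y @ [[0.13, 0.01, -0.16], [0.01, 0.84, 0.10], [-0.16, 0.10, 0.2]]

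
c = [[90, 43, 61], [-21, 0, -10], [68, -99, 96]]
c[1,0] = -21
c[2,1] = -99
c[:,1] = [43, 0, -99]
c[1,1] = 0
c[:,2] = [61, -10, 96]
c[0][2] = 61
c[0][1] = 43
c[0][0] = 90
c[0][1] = 43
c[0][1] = 43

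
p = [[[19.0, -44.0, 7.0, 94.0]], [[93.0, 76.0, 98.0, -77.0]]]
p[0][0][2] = 7.0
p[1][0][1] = 76.0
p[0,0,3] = 94.0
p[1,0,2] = 98.0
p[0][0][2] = 7.0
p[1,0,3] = -77.0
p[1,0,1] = 76.0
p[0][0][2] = 7.0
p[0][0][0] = 19.0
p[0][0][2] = 7.0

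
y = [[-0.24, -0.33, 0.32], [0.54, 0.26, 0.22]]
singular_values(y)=[0.71, 0.42]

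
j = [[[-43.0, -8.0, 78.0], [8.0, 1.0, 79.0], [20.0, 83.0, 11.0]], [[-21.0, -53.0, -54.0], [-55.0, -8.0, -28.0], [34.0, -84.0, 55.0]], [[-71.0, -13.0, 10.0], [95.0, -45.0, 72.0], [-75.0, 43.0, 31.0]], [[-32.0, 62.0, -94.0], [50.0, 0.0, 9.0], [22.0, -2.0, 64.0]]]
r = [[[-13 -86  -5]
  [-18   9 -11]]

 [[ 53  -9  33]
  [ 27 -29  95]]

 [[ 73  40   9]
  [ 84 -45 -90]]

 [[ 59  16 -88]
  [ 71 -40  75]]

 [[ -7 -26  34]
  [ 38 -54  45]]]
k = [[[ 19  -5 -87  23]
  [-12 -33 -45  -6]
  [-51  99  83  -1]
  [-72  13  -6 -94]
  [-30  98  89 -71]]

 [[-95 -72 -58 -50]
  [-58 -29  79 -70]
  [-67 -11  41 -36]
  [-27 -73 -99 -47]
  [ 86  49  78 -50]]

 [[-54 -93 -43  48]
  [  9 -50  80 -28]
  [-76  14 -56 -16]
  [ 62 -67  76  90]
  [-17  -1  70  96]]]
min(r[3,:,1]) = -40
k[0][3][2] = -6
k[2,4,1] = -1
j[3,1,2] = 9.0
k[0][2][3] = -1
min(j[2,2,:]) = -75.0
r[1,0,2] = 33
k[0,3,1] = 13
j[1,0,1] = -53.0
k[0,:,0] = [19, -12, -51, -72, -30]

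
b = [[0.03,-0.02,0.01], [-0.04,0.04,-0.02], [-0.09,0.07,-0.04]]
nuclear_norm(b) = 0.15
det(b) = -0.00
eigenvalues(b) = [0.03, -0.01, 0.01]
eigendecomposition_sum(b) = [[0.03, -0.02, 0.01], [-0.03, 0.03, -0.01], [-0.07, 0.06, -0.03]] + [[0.00, -0.00, 0.0], [-0.01, 0.00, -0.01], [-0.02, 0.01, -0.01]] + [[0.00, 0.0, -0.0], [0.0, 0.0, -0.00], [-0.00, -0.0, 0.00]]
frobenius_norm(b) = 0.14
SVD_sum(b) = [[0.03, -0.02, 0.01], [-0.04, 0.04, -0.02], [-0.09, 0.07, -0.04]] + [[0.0, 0.0, -0.00], [0.00, 0.00, -0.00], [-0.0, -0.0, 0.00]] + [[0.00, -0.00, -0.0], [-0.0, 0.0, 0.0], [0.0, -0.0, -0.0]]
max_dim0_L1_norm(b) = 0.16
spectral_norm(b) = 0.14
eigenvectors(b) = [[-0.32, -0.08, -0.67], [0.44, 0.33, -0.45], [0.84, 0.94, 0.59]]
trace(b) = 0.03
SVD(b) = [[-0.27, -0.50, 0.82], [0.43, -0.83, -0.37], [0.86, 0.25, 0.43]] @ diag([0.1397970431099982, 0.007274547711931158, 0.0019666451861372215]) @ [[-0.74, 0.59, -0.33], [-0.67, -0.72, 0.19], [0.13, -0.36, -0.93]]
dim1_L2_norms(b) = [0.04, 0.06, 0.12]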